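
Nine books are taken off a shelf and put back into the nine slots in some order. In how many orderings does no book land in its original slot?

133496

The number of derangements of 9 is !9 = Σ_{k=0}^{9} (-1)^k·9!/k!
= 9! - 9!/1! + 9!/2! - 9!/3! + 9!/4! - 9!/5! + 9!/6! - 9!/7! + 9!/8! - 9!/9!
= 362880 - 362880 + 181440 - 60480 + 15120 - 3024 + 504 - 72 + 9 - 1
= 133496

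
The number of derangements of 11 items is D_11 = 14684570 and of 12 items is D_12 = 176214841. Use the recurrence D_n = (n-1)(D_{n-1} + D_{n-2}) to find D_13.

2290792932

D_13 = (13-1)·(D_12 + D_11) = 12·(176214841 + 14684570) = 12·190899411 = 2290792932.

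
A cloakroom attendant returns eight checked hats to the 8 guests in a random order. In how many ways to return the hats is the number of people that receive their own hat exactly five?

112

Choose which 5 of the 8 are fixed: C(8,5) = 56.
The other 3 form a derangement: !3 = 2.
Total: 56 × 2 = 112.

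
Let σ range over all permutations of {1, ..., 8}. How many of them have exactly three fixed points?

2464

Choose which 3 of the 8 are fixed: C(8,3) = 56.
The other 5 form a derangement: !5 = 44.
Total: 56 × 44 = 2464.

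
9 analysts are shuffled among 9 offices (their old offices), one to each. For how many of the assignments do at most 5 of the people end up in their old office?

362675

# with exactly i fixed is C(9,i)·!(9-i); sum over i=0..5:
  i=0: C(9,0)·!9 = 1·133496 = 133496
  i=1: C(9,1)·!8 = 9·14833 = 133497
  i=2: C(9,2)·!7 = 36·1854 = 66744
  i=3: C(9,3)·!6 = 84·265 = 22260
  i=4: C(9,4)·!5 = 126·44 = 5544
  i=5: C(9,5)·!4 = 126·9 = 1134
Total = 362675.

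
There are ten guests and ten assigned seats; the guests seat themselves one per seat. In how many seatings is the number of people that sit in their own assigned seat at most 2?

# with exactly i fixed is C(10,i)·!(10-i); sum over i=0..2:
  i=0: C(10,0)·!10 = 1·1334961 = 1334961
  i=1: C(10,1)·!9 = 10·133496 = 1334960
  i=2: C(10,2)·!8 = 45·14833 = 667485
Total = 3337406.

3337406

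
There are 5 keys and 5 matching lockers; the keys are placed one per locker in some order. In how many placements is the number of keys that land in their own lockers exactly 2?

20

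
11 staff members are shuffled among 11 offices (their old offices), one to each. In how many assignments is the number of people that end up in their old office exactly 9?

Pick the 9 fixed positions: C(11,9) = 55 ways.
The other 2 form a derangement: !2 = 1.
Total: 55 × 1 = 55.

55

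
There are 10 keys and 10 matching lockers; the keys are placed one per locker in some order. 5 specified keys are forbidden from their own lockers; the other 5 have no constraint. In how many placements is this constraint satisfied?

2170680

Let A_j be the event that the j-th constrained one is fixed. By inclusion-exclusion over the 5 events:
Σ_{j=0}^{5} (-1)^j C(5,j)(10-j)!
= C(5,0)·10! - C(5,1)·9! + C(5,2)·8! - C(5,3)·7! + C(5,4)·6! - C(5,5)·5!
= 3628800 - 1814400 + 403200 - 50400 + 3600 - 120
= 2170680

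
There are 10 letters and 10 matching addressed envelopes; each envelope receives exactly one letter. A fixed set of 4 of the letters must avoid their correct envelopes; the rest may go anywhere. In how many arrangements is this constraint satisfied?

Inclusion-exclusion on the 4 forbidden self-matches:
Σ_{j=0}^{4} (-1)^j C(4,j)(10-j)!
= C(4,0)·10! - C(4,1)·9! + C(4,2)·8! - C(4,3)·7! + C(4,4)·6!
= 3628800 - 1451520 + 241920 - 20160 + 720
= 2399760

2399760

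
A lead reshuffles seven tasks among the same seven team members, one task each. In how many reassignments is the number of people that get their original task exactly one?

Pick the single fixed position: C(7,1) = 7 ways.
The other 6 form a derangement: !6 = 265.
Total: 7 × 265 = 1855.

1855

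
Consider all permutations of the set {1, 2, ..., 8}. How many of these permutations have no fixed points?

14833

!8 = 8! · Σ_{k=0}^{8} (-1)^k/k!
= 8! - 8!/1! + 8!/2! - 8!/3! + 8!/4! - 8!/5! + 8!/6! - 8!/7! + 8!/8!
= 40320 - 40320 + 20160 - 6720 + 1680 - 336 + 56 - 8 + 1
= 14833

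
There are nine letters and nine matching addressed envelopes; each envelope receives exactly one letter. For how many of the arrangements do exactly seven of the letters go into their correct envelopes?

36

Choose which 7 of the 9 are fixed: C(9,7) = 36.
The other 2 form a derangement: !2 = 1.
Total: 36 × 1 = 36.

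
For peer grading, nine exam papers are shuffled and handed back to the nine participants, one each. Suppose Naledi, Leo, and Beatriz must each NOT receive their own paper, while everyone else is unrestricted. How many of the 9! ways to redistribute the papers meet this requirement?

256320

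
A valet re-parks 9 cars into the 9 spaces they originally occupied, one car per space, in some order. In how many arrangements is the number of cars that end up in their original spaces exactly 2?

Choose which 2 of the 9 are fixed: C(9,2) = 36.
The other 7 form a derangement: !7 = 1854.
Total: 36 × 1854 = 66744.

66744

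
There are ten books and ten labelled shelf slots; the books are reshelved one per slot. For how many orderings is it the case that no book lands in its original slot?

The subfactorial !10 = [10!/e] (nearest integer).
10! = 3628800, and 3628800/e ≈ 1334960.92, so !10 = 1334961.

1334961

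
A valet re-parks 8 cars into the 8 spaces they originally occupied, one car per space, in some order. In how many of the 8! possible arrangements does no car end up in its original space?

14833

The number of derangements of 8 is !8 = Σ_{k=0}^{8} (-1)^k·8!/k!
= 8! - 8!/1! + 8!/2! - 8!/3! + 8!/4! - 8!/5! + 8!/6! - 8!/7! + 8!/8!
= 40320 - 40320 + 20160 - 6720 + 1680 - 336 + 56 - 8 + 1
= 14833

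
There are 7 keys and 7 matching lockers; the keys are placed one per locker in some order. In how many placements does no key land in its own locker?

1854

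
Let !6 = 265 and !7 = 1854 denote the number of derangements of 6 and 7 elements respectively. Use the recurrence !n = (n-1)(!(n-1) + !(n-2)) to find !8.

!8 = (8-1)·(!7 + !6) = 7·(1854 + 265) = 7·2119 = 14833.

14833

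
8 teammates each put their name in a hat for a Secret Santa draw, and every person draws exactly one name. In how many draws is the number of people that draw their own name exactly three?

2464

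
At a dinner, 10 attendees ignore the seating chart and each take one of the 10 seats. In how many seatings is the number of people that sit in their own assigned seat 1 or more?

2293839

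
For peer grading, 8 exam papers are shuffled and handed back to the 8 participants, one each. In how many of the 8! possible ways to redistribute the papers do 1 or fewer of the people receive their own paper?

29665

Sum C(8,i)·!(8-i) for i = 0..1:
  i=0: C(8,0)·!8 = 1·14833 = 14833
  i=1: C(8,1)·!7 = 8·1854 = 14832
Total = 29665.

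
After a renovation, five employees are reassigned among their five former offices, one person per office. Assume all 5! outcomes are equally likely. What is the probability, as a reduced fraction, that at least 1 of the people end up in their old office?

19/30

Favorable outcomes: Σ_{i≥1} C(5,i)·!(5-i) = 5·9 + 10·2 + 10·1 + 5·0 + 1·1 = 76.
Total outcomes: 5! = 120.
Probability = 76/120 = 19/30.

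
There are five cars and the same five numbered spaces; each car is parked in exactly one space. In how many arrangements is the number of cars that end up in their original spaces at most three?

119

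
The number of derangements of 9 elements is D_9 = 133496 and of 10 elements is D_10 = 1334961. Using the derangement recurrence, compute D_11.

14684570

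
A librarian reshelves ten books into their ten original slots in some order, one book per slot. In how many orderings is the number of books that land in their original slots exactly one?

Choose which one of the 10 is fixed: C(10,1) = 10.
The other 9 form a derangement: !9 = 133496.
Total: 10 × 133496 = 1334960.

1334960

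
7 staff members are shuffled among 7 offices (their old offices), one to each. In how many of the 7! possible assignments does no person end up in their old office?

1854

Recurrence: !7 = 6·(!6 + !5).
!7 = 6·(265 + 44) = 6·309 = 1854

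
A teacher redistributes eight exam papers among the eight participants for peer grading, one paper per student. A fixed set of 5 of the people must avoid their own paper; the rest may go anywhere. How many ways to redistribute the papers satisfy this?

21234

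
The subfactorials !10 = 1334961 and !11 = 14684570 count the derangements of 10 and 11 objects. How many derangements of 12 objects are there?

!12 = (12-1)·(!11 + !10) = 11·(14684570 + 1334961) = 11·16019531 = 176214841.

176214841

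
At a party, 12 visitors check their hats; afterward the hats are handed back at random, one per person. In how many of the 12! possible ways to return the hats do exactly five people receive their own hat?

Choose which 5 of the 12 are fixed: C(12,5) = 792.
The remaining 7 must be deranged: !7 = 1854.
Total: 792 × 1854 = 1468368.

1468368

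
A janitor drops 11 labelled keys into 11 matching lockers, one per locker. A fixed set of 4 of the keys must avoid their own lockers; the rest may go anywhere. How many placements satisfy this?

Let A_j be the event that the j-th constrained one is fixed. By inclusion-exclusion over the 4 events:
Σ_{j=0}^{4} (-1)^j C(4,j)(11-j)!
= C(4,0)·11! - C(4,1)·10! + C(4,2)·9! - C(4,3)·8! + C(4,4)·7!
= 39916800 - 14515200 + 2177280 - 161280 + 5040
= 27422640

27422640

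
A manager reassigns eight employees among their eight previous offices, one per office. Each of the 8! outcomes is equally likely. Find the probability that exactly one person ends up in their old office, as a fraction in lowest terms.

Favorable outcomes: C(8,1)·!7 = 8·1854 = 14832.
Total outcomes: 8! = 40320.
Probability = 14832/40320 = 103/280.

103/280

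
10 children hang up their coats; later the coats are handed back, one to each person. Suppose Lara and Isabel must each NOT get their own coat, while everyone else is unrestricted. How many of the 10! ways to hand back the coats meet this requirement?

2943360

Inclusion-exclusion on the 2 forbidden self-matches:
Σ_{j=0}^{2} (-1)^j C(2,j)(10-j)!
= C(2,0)·10! - C(2,1)·9! + C(2,2)·8!
= 3628800 - 725760 + 40320
= 2943360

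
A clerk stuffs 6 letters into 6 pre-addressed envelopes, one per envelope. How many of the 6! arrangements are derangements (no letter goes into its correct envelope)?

265

!6 is the nearest integer to 6!/e.
6! = 720, and 720/e ≈ 264.87, so !6 = 265.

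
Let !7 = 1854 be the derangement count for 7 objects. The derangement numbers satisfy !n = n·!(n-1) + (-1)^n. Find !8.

!8 = 8·1854 + 1 = 14833.

14833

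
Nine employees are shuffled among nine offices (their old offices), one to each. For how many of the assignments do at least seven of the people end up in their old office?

37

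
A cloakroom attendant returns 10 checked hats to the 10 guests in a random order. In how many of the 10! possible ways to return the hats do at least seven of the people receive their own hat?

Sum C(10,i)·!(10-i) for i = 7..10:
  i=7: C(10,7)·!3 = 120·2 = 240
  i=8: C(10,8)·!2 = 45·1 = 45
  i=9: C(10,9)·!1 = 10·0 = 0
  i=10: C(10,10)·!0 = 1·1 = 1
Total = 286.

286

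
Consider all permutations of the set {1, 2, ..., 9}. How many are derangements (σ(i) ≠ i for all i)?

133496

Use !n = n·!(n-1) + (-1)^n.
!9 = 9·14833 - 1 = 133496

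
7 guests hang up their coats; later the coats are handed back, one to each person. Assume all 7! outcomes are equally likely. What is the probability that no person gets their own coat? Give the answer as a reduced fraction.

103/280

Favorable outcomes: !7 = 1854.
Total outcomes: 7! = 5040.
Probability = 1854/5040 = 103/280.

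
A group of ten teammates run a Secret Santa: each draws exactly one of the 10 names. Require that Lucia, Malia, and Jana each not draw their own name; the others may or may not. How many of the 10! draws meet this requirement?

Inclusion-exclusion on the 3 forbidden self-matches:
Σ_{j=0}^{3} (-1)^j C(3,j)(10-j)!
= C(3,0)·10! - C(3,1)·9! + C(3,2)·8! - C(3,3)·7!
= 3628800 - 1088640 + 120960 - 5040
= 2656080

2656080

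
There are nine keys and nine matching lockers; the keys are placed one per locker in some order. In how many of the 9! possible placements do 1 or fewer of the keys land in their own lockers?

266993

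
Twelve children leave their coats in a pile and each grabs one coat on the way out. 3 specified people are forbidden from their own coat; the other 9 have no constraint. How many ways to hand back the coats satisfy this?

Let A_j be the event that the j-th constrained one is fixed. By inclusion-exclusion over the 3 events:
Σ_{j=0}^{3} (-1)^j C(3,j)(12-j)!
= C(3,0)·12! - C(3,1)·11! + C(3,2)·10! - C(3,3)·9!
= 479001600 - 119750400 + 10886400 - 362880
= 369774720

369774720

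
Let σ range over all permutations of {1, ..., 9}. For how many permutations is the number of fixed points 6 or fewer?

362843

Sum C(9,i)·!(9-i) for i = 0..6:
  i=0: C(9,0)·!9 = 1·133496 = 133496
  i=1: C(9,1)·!8 = 9·14833 = 133497
  i=2: C(9,2)·!7 = 36·1854 = 66744
  i=3: C(9,3)·!6 = 84·265 = 22260
  i=4: C(9,4)·!5 = 126·44 = 5544
  i=5: C(9,5)·!4 = 126·9 = 1134
  i=6: C(9,6)·!3 = 84·2 = 168
Total = 362843.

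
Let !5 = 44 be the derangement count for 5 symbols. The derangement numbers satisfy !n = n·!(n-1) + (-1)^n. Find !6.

265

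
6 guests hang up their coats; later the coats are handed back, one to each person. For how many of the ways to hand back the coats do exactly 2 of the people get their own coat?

Choose which 2 of the 6 are fixed: C(6,2) = 15.
The remaining 4 must be deranged: !4 = 9.
Total: 15 × 9 = 135.

135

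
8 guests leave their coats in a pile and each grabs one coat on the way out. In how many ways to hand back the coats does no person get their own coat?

14833

Use !n = n·!(n-1) + (-1)^n.
!8 = 8·1854 + 1 = 14833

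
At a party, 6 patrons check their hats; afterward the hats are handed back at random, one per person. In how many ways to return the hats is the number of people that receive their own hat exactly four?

15

Pick the 4 fixed positions: C(6,4) = 15 ways.
The remaining 2 must be deranged: !2 = 1.
Total: 15 × 1 = 15.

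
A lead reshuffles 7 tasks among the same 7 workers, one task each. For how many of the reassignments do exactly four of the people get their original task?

70

Pick the 4 fixed positions: C(7,4) = 35 ways.
The other 3 form a derangement: !3 = 2.
Total: 35 × 2 = 70.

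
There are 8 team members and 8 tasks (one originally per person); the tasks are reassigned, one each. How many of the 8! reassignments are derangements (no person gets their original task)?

By inclusion-exclusion, !8 = Σ (-1)^k · 8!/k! for k=0..8
= 8! - 8!/1! + 8!/2! - 8!/3! + 8!/4! - 8!/5! + 8!/6! - 8!/7! + 8!/8!
= 40320 - 40320 + 20160 - 6720 + 1680 - 336 + 56 - 8 + 1
= 14833

14833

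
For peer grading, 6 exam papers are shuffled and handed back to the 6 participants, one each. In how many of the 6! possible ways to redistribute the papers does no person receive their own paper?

Recurrence: !6 = 6·!5 + (-1)^6.
!6 = 6·44 + 1 = 265

265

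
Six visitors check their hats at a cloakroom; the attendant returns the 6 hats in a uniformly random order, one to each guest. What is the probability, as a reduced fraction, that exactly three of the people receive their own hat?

1/18

Favorable outcomes: C(6,3)·!3 = 20·2 = 40.
Total outcomes: 6! = 720.
Probability = 40/720 = 1/18.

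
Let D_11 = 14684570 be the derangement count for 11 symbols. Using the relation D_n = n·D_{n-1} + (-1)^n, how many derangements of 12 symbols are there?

176214841

D_12 = 12·14684570 + 1 = 176214841.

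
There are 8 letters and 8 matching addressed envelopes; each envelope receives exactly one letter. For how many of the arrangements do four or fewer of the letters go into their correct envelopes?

# with exactly i fixed is C(8,i)·!(8-i); sum over i=0..4:
  i=0: C(8,0)·!8 = 1·14833 = 14833
  i=1: C(8,1)·!7 = 8·1854 = 14832
  i=2: C(8,2)·!6 = 28·265 = 7420
  i=3: C(8,3)·!5 = 56·44 = 2464
  i=4: C(8,4)·!4 = 70·9 = 630
Total = 40179.

40179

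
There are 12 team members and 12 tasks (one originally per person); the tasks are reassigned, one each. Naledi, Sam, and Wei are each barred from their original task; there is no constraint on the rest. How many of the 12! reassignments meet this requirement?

369774720

Let A_j be the event that the j-th constrained one is fixed. By inclusion-exclusion over the 3 events:
Σ_{j=0}^{3} (-1)^j C(3,j)(12-j)!
= C(3,0)·12! - C(3,1)·11! + C(3,2)·10! - C(3,3)·9!
= 479001600 - 119750400 + 10886400 - 362880
= 369774720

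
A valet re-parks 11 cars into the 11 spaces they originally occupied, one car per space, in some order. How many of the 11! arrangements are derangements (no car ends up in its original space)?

14684570

Recurrence: !11 = 10·(!10 + !9).
!11 = 10·(1334961 + 133496) = 10·1468457 = 14684570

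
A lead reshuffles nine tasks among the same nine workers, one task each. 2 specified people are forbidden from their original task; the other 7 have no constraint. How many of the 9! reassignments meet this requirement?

287280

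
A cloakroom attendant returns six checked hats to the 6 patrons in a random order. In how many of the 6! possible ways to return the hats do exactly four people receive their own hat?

15

Pick the 4 fixed positions: C(6,4) = 15 ways.
The other 2 form a derangement: !2 = 1.
Total: 15 × 1 = 15.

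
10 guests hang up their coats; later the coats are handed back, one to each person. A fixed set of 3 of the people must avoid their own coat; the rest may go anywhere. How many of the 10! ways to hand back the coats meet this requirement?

Inclusion-exclusion on the 3 forbidden self-matches:
Σ_{j=0}^{3} (-1)^j C(3,j)(10-j)!
= C(3,0)·10! - C(3,1)·9! + C(3,2)·8! - C(3,3)·7!
= 3628800 - 1088640 + 120960 - 5040
= 2656080

2656080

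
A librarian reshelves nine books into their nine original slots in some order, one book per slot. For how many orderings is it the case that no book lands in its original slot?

133496

The subfactorial !9 = [9!/e] (nearest integer).
9! = 362880, and 362880/e ≈ 133496.09, so !9 = 133496.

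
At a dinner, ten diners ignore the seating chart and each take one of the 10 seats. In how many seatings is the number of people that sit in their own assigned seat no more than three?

3559886

Sum C(10,i)·!(10-i) for i = 0..3:
  i=0: C(10,0)·!10 = 1·1334961 = 1334961
  i=1: C(10,1)·!9 = 10·133496 = 1334960
  i=2: C(10,2)·!8 = 45·14833 = 667485
  i=3: C(10,3)·!7 = 120·1854 = 222480
Total = 3559886.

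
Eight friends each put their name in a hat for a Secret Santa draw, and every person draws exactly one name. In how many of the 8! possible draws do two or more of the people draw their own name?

10655

# with exactly i fixed is C(8,i)·!(8-i); sum over i=2..8:
  i=2: C(8,2)·!6 = 28·265 = 7420
  i=3: C(8,3)·!5 = 56·44 = 2464
  i=4: C(8,4)·!4 = 70·9 = 630
  i=5: C(8,5)·!3 = 56·2 = 112
  i=6: C(8,6)·!2 = 28·1 = 28
  i=7: C(8,7)·!1 = 8·0 = 0
  i=8: C(8,8)·!0 = 1·1 = 1
Total = 10655.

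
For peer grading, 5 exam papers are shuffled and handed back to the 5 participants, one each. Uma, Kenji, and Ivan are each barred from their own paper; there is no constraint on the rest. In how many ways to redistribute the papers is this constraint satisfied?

64

Inclusion-exclusion on the 3 forbidden self-matches:
Σ_{j=0}^{3} (-1)^j C(3,j)(5-j)!
= C(3,0)·5! - C(3,1)·4! + C(3,2)·3! - C(3,3)·2!
= 120 - 72 + 18 - 2
= 64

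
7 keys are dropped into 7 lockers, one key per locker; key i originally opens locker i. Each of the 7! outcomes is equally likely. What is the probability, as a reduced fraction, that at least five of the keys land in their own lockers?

11/2520

Favorable outcomes: Σ_{i≥5} C(7,i)·!(7-i) = 21·1 + 7·0 + 1·1 = 22.
Total outcomes: 7! = 5040.
Probability = 22/5040 = 11/2520.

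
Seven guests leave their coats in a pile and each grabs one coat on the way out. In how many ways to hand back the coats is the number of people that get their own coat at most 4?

# with exactly i fixed is C(7,i)·!(7-i); sum over i=0..4:
  i=0: C(7,0)·!7 = 1·1854 = 1854
  i=1: C(7,1)·!6 = 7·265 = 1855
  i=2: C(7,2)·!5 = 21·44 = 924
  i=3: C(7,3)·!4 = 35·9 = 315
  i=4: C(7,4)·!3 = 35·2 = 70
Total = 5018.

5018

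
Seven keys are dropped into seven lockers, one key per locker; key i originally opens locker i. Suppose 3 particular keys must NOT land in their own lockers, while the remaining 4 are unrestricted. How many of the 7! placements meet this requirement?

Inclusion-exclusion on the 3 forbidden self-matches:
Σ_{j=0}^{3} (-1)^j C(3,j)(7-j)!
= C(3,0)·7! - C(3,1)·6! + C(3,2)·5! - C(3,3)·4!
= 5040 - 2160 + 360 - 24
= 3216

3216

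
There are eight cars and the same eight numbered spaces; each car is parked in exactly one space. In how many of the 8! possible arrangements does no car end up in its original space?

14833

Recurrence: !8 = 7·(!7 + !6).
!8 = 7·(1854 + 265) = 7·2119 = 14833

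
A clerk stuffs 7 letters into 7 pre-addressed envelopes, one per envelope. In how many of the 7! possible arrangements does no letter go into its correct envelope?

The subfactorial !7 = [7!/e] (nearest integer).
7! = 5040, and 5040/e ≈ 1854.11, so !7 = 1854.

1854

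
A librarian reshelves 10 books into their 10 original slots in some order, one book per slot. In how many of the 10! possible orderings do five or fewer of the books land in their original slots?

3626624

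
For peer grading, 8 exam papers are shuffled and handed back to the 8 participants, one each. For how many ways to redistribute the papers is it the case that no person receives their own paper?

14833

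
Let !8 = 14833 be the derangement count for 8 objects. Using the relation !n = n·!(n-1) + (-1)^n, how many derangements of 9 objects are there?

!9 = 9·14833 - 1 = 133496.

133496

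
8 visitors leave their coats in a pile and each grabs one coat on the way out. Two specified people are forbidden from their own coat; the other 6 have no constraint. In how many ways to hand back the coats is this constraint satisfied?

30960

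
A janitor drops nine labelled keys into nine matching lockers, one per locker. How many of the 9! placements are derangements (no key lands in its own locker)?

133496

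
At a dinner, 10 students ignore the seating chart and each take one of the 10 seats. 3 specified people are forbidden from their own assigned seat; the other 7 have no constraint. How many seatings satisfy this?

Inclusion-exclusion on the 3 forbidden self-matches:
Σ_{j=0}^{3} (-1)^j C(3,j)(10-j)!
= C(3,0)·10! - C(3,1)·9! + C(3,2)·8! - C(3,3)·7!
= 3628800 - 1088640 + 120960 - 5040
= 2656080

2656080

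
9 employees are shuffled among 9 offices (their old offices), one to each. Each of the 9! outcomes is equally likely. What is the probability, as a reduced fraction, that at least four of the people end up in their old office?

6883/362880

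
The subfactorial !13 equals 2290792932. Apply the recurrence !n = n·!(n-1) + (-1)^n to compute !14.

32071101049

!14 = 14·2290792932 + 1 = 32071101049.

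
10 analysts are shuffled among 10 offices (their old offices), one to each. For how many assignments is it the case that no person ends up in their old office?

The subfactorial !10 = [10!/e] (nearest integer).
10! = 3628800, and 3628800/e ≈ 1334960.92, so !10 = 1334961.

1334961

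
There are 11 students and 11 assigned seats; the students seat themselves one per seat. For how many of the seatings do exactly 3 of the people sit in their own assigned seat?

Choose which 3 of the 11 are fixed: C(11,3) = 165.
The remaining 8 must be deranged: !8 = 14833.
Total: 165 × 14833 = 2447445.

2447445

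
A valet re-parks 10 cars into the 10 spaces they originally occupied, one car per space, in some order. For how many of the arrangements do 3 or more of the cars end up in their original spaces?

291394

# with exactly i fixed is C(10,i)·!(10-i); sum over i=3..10:
  i=3: C(10,3)·!7 = 120·1854 = 222480
  i=4: C(10,4)·!6 = 210·265 = 55650
  i=5: C(10,5)·!5 = 252·44 = 11088
  i=6: C(10,6)·!4 = 210·9 = 1890
  i=7: C(10,7)·!3 = 120·2 = 240
  i=8: C(10,8)·!2 = 45·1 = 45
  i=9: C(10,9)·!1 = 10·0 = 0
  i=10: C(10,10)·!0 = 1·1 = 1
Total = 291394.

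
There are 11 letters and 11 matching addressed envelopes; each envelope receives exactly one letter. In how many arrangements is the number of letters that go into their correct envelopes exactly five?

Choose which 5 of the 11 are fixed: C(11,5) = 462.
The remaining 6 must be deranged: !6 = 265.
Total: 462 × 265 = 122430.

122430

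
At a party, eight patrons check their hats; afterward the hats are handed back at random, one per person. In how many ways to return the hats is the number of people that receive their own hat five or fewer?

40291

Sum C(8,i)·!(8-i) for i = 0..5:
  i=0: C(8,0)·!8 = 1·14833 = 14833
  i=1: C(8,1)·!7 = 8·1854 = 14832
  i=2: C(8,2)·!6 = 28·265 = 7420
  i=3: C(8,3)·!5 = 56·44 = 2464
  i=4: C(8,4)·!4 = 70·9 = 630
  i=5: C(8,5)·!3 = 56·2 = 112
Total = 40291.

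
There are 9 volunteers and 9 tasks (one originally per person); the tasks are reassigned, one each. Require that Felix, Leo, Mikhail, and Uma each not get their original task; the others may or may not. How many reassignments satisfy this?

229080

Inclusion-exclusion on the 4 forbidden self-matches:
Σ_{j=0}^{4} (-1)^j C(4,j)(9-j)!
= C(4,0)·9! - C(4,1)·8! + C(4,2)·7! - C(4,3)·6! + C(4,4)·5!
= 362880 - 161280 + 30240 - 2880 + 120
= 229080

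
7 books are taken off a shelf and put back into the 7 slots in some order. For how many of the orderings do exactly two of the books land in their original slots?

924

Choose which 2 of the 7 are fixed: C(7,2) = 21.
The other 5 form a derangement: !5 = 44.
Total: 21 × 44 = 924.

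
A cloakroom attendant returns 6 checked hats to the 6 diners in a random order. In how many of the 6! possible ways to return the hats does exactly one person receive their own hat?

264

Pick the single fixed position: C(6,1) = 6 ways.
The remaining 5 must be deranged: !5 = 44.
Total: 6 × 44 = 264.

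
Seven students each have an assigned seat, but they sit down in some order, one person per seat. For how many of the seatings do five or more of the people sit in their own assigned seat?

22

Sum C(7,i)·!(7-i) for i = 5..7:
  i=5: C(7,5)·!2 = 21·1 = 21
  i=6: C(7,6)·!1 = 7·0 = 0
  i=7: C(7,7)·!0 = 1·1 = 1
Total = 22.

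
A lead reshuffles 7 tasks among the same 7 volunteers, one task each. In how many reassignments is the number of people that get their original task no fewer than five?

Sum C(7,i)·!(7-i) for i = 5..7:
  i=5: C(7,5)·!2 = 21·1 = 21
  i=6: C(7,6)·!1 = 7·0 = 0
  i=7: C(7,7)·!0 = 1·1 = 1
Total = 22.

22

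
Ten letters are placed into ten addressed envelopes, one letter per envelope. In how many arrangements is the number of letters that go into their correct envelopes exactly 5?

11088

Choose which 5 of the 10 are fixed: C(10,5) = 252.
The remaining 5 must be deranged: !5 = 44.
Total: 252 × 44 = 11088.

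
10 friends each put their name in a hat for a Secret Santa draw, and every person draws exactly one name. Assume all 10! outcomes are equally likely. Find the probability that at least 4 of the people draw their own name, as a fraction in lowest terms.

Favorable outcomes: Σ_{i≥4} C(10,i)·!(10-i) = 210·265 + 252·44 + 210·9 + 120·2 + 45·1 + 10·0 + 1·1 = 68914.
Total outcomes: 10! = 3628800.
Probability = 68914/3628800 = 34457/1814400.

34457/1814400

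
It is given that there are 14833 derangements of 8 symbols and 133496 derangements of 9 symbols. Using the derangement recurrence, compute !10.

!10 = (10-1)·(!9 + !8) = 9·(133496 + 14833) = 9·148329 = 1334961.

1334961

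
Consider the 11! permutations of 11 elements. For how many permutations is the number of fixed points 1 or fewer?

Sum C(11,i)·!(11-i) for i = 0..1:
  i=0: C(11,0)·!11 = 1·14684570 = 14684570
  i=1: C(11,1)·!10 = 11·1334961 = 14684571
Total = 29369141.

29369141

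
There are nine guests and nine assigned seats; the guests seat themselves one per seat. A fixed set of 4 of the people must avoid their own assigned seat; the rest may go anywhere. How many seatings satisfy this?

Let A_j be the event that the j-th constrained one is fixed. By inclusion-exclusion over the 4 events:
Σ_{j=0}^{4} (-1)^j C(4,j)(9-j)!
= C(4,0)·9! - C(4,1)·8! + C(4,2)·7! - C(4,3)·6! + C(4,4)·5!
= 362880 - 161280 + 30240 - 2880 + 120
= 229080

229080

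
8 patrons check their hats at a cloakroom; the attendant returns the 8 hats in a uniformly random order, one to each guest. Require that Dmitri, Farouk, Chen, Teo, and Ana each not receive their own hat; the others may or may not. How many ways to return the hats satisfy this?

21234

Let A_j be the event that the j-th constrained one is fixed. By inclusion-exclusion over the 5 events:
Σ_{j=0}^{5} (-1)^j C(5,j)(8-j)!
= C(5,0)·8! - C(5,1)·7! + C(5,2)·6! - C(5,3)·5! + C(5,4)·4! - C(5,5)·3!
= 40320 - 25200 + 7200 - 1200 + 120 - 6
= 21234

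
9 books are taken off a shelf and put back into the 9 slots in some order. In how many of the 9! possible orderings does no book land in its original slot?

Recurrence: !9 = 9·!8 + (-1)^9.
!9 = 9·14833 - 1 = 133496

133496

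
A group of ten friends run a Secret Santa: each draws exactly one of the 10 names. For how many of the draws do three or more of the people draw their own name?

291394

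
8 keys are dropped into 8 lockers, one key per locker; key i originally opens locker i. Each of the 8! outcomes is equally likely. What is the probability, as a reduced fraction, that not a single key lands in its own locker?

Favorable outcomes: !8 = 14833.
Total outcomes: 8! = 40320.
Probability = 14833/40320 = 2119/5760.

2119/5760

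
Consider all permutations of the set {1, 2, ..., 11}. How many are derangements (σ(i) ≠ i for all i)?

!11 is the nearest integer to 11!/e.
11! = 39916800, and 39916800/e ≈ 14684570.08, so !11 = 14684570.

14684570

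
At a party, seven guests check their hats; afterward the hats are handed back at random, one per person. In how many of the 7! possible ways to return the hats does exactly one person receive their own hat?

1855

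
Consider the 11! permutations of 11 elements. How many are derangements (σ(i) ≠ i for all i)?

14684570

Recurrence: !11 = 11·!10 + (-1)^11.
!11 = 11·1334961 - 1 = 14684570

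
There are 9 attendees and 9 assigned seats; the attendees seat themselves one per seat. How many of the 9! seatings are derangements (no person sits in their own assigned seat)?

Use !n = (n-1)(!(n-1) + !(n-2)).
!9 = 8·(14833 + 1854) = 8·16687 = 133496

133496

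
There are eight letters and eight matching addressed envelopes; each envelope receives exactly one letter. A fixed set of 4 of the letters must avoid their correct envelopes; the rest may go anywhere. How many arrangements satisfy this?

24024

Let A_j be the event that the j-th constrained one is fixed. By inclusion-exclusion over the 4 events:
Σ_{j=0}^{4} (-1)^j C(4,j)(8-j)!
= C(4,0)·8! - C(4,1)·7! + C(4,2)·6! - C(4,3)·5! + C(4,4)·4!
= 40320 - 20160 + 4320 - 480 + 24
= 24024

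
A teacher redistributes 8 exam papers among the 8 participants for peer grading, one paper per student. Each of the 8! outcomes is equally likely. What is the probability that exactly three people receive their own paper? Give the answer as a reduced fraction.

Favorable outcomes: C(8,3)·!5 = 56·44 = 2464.
Total outcomes: 8! = 40320.
Probability = 2464/40320 = 11/180.

11/180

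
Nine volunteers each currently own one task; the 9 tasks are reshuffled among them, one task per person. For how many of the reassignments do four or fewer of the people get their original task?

361541

Sum C(9,i)·!(9-i) for i = 0..4:
  i=0: C(9,0)·!9 = 1·133496 = 133496
  i=1: C(9,1)·!8 = 9·14833 = 133497
  i=2: C(9,2)·!7 = 36·1854 = 66744
  i=3: C(9,3)·!6 = 84·265 = 22260
  i=4: C(9,4)·!5 = 126·44 = 5544
Total = 361541.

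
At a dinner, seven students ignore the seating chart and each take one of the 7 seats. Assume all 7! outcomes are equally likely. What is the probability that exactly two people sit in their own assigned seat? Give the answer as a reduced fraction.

11/60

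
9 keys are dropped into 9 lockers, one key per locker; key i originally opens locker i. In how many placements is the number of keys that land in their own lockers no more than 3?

355997

# with exactly i fixed is C(9,i)·!(9-i); sum over i=0..3:
  i=0: C(9,0)·!9 = 1·133496 = 133496
  i=1: C(9,1)·!8 = 9·14833 = 133497
  i=2: C(9,2)·!7 = 36·1854 = 66744
  i=3: C(9,3)·!6 = 84·265 = 22260
Total = 355997.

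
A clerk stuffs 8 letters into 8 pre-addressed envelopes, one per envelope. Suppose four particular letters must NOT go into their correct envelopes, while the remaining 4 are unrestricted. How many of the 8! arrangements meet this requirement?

24024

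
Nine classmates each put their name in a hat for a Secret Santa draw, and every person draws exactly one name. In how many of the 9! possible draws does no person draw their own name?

133496

Use !n = (n-1)(!(n-1) + !(n-2)).
!9 = 8·(14833 + 1854) = 8·16687 = 133496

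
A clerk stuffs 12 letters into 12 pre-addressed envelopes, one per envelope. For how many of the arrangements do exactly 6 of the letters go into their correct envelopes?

244860

Pick the 6 fixed positions: C(12,6) = 924 ways.
The remaining 6 must be deranged: !6 = 265.
Total: 924 × 265 = 244860.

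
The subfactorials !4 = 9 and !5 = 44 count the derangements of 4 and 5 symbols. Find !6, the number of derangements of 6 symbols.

!6 = (6-1)·(!5 + !4) = 5·(44 + 9) = 5·53 = 265.

265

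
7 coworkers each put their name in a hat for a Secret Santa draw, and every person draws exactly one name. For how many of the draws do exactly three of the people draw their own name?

Pick the 3 fixed positions: C(7,3) = 35 ways.
The other 4 form a derangement: !4 = 9.
Total: 35 × 9 = 315.

315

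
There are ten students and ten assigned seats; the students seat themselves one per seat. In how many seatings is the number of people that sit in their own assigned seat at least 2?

958879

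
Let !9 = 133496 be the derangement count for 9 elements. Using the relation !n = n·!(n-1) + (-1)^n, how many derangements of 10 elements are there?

!10 = 10·133496 + 1 = 1334961.

1334961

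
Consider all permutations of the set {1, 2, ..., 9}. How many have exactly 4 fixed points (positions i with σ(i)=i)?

Pick the 4 fixed positions: C(9,4) = 126 ways.
The other 5 form a derangement: !5 = 44.
Total: 126 × 44 = 5544.

5544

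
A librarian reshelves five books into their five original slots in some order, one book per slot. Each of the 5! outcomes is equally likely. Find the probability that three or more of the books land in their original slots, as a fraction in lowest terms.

11/120

Favorable outcomes: Σ_{i≥3} C(5,i)·!(5-i) = 10·1 + 5·0 + 1·1 = 11.
Total outcomes: 5! = 120.
Probability = 11/120 = 11/120.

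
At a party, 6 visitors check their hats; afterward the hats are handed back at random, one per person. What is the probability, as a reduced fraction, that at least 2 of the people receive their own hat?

191/720

Favorable outcomes: Σ_{i≥2} C(6,i)·!(6-i) = 15·9 + 20·2 + 15·1 + 6·0 + 1·1 = 191.
Total outcomes: 6! = 720.
Probability = 191/720 = 191/720.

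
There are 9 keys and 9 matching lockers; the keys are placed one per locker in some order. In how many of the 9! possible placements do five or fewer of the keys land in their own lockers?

# with exactly i fixed is C(9,i)·!(9-i); sum over i=0..5:
  i=0: C(9,0)·!9 = 1·133496 = 133496
  i=1: C(9,1)·!8 = 9·14833 = 133497
  i=2: C(9,2)·!7 = 36·1854 = 66744
  i=3: C(9,3)·!6 = 84·265 = 22260
  i=4: C(9,4)·!5 = 126·44 = 5544
  i=5: C(9,5)·!4 = 126·9 = 1134
Total = 362675.

362675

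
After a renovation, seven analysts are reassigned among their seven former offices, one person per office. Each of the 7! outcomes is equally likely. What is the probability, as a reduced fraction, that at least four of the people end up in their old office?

23/1260

Favorable outcomes: Σ_{i≥4} C(7,i)·!(7-i) = 35·2 + 21·1 + 7·0 + 1·1 = 92.
Total outcomes: 7! = 5040.
Probability = 92/5040 = 23/1260.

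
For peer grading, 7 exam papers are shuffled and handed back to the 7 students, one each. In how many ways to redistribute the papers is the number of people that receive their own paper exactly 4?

70

Pick the 4 fixed positions: C(7,4) = 35 ways.
The remaining 3 must be deranged: !3 = 2.
Total: 35 × 2 = 70.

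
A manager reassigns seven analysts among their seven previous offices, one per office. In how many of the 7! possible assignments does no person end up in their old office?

The subfactorial !7 = [7!/e] (nearest integer).
7! = 5040, and 5040/e ≈ 1854.11, so !7 = 1854.

1854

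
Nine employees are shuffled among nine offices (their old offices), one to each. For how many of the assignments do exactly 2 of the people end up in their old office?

Pick the 2 fixed positions: C(9,2) = 36 ways.
The other 7 form a derangement: !7 = 1854.
Total: 36 × 1854 = 66744.

66744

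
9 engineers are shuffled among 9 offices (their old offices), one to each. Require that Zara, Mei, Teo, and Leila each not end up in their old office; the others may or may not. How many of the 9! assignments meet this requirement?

Inclusion-exclusion on the 4 forbidden self-matches:
Σ_{j=0}^{4} (-1)^j C(4,j)(9-j)!
= C(4,0)·9! - C(4,1)·8! + C(4,2)·7! - C(4,3)·6! + C(4,4)·5!
= 362880 - 161280 + 30240 - 2880 + 120
= 229080

229080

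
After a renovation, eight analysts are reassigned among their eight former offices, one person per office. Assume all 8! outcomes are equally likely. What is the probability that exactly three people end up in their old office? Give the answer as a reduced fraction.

11/180

Favorable outcomes: C(8,3)·!5 = 56·44 = 2464.
Total outcomes: 8! = 40320.
Probability = 2464/40320 = 11/180.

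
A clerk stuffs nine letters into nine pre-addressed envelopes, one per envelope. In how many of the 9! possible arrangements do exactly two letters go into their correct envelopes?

66744

Choose which 2 of the 9 are fixed: C(9,2) = 36.
The remaining 7 must be deranged: !7 = 1854.
Total: 36 × 1854 = 66744.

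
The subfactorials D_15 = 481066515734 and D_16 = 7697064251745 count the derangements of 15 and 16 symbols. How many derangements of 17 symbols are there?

D_17 = (17-1)·(D_16 + D_15) = 16·(7697064251745 + 481066515734) = 16·8178130767479 = 130850092279664.

130850092279664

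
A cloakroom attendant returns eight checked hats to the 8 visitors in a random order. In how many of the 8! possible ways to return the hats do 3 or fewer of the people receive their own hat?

39549

# with exactly i fixed is C(8,i)·!(8-i); sum over i=0..3:
  i=0: C(8,0)·!8 = 1·14833 = 14833
  i=1: C(8,1)·!7 = 8·1854 = 14832
  i=2: C(8,2)·!6 = 28·265 = 7420
  i=3: C(8,3)·!5 = 56·44 = 2464
Total = 39549.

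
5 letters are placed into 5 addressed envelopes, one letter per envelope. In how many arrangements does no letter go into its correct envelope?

44

Use !n = n·!(n-1) + (-1)^n.
!5 = 5·9 - 1 = 44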